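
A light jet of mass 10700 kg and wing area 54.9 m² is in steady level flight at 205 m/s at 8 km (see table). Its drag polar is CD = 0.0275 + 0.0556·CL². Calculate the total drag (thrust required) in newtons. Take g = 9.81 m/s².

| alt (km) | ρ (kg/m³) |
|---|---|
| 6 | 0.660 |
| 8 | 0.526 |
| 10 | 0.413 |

D = 17700 N

At 8 km, from the table: ρ = 0.526 kg/m³.
In steady level flight, lift balances weight: W = mg = 10700 × 9.81 = 1.0497×10^5 N.
Dynamic pressure q = 0.5 × 0.526 × 205² = 11050 Pa.
Required CL = L/(qS) = 1.0497×10^5/(11050·54.9) = 0.173.
CD = 0.0275 + 0.0556 × 0.173² = 0.02916.
D = q·S·CD = 11050 × 54.9 × 0.02916 = 17700 N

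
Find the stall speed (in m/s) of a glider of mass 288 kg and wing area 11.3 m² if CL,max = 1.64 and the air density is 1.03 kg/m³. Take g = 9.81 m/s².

Stall occurs when L = W at CL,max. W = mg = 288 × 9.81 = 2825 N.
From L = ½ρV²S·CL,max = W: V_stall = √(2W/(ρSCL,max)) = √(2·2825/(1.03·11.3·1.64))
V_stall = √296 = 17.2 m/s

V_stall = 17.2 m/s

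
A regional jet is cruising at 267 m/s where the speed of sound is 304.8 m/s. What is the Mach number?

M = v/a = 267 / 304.8 = 0.876

M = 0.876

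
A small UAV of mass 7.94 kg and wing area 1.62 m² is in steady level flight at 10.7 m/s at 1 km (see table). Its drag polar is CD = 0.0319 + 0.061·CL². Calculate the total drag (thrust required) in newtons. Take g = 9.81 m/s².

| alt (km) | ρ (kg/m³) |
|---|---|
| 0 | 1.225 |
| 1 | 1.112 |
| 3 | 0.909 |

At 1 km, from the table: ρ = 1.112 kg/m³.
In steady level flight, lift balances weight: W = mg = 7.94 × 9.81 = 77.891 N.
q = ½ρv² = ½ × 1.112 × 10.7² = 63.66 Pa.
CL = W/(q·S) = 77.891 / (63.66 × 1.62) = 0.7553.
CD = 0.0319 + 0.061 × 0.7553² = 0.0667.
D = q·S·CD = 63.66 × 1.62 × 0.0667 = 6.878 N

D = 6.88 N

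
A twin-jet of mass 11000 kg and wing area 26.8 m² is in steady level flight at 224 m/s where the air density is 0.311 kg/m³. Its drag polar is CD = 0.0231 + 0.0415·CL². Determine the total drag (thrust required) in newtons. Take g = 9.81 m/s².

Level flight ⇒ L = W = m·g = 11000 × 9.81 = 1.0791×10^5 N.
q = ½ρv² = ½ × 0.311 × 224² = 7802 Pa.
CL = 2W/(ρv²S) = 2×1.0791×10^5/(0.311×224²×26.8) = 0.5161.
CD = 0.0231 + 0.0415 × 0.5161² = 0.03415.
D = q·S·CD = 7802 × 26.8 × 0.03415 = 7141 N

D = 7140 N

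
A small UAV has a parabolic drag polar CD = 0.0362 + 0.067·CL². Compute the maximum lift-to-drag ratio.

For CD = CD0 + K·CL², (L/D)max occurs at CL* = √(CD0/K) and equals 1/(2√(K·CD0)).
(L/D)max = 1/(2√(0.067 × 0.0362)) = 1/(2 × 0.04925) = 10.2

(L/D)max = 10.2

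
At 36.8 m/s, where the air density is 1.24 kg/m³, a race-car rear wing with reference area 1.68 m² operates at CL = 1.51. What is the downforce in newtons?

L = ½ρv²S·CL = ½ × 1.24 × 36.8² × 1.68 × 1.51 = 2130 N

L = 2130 N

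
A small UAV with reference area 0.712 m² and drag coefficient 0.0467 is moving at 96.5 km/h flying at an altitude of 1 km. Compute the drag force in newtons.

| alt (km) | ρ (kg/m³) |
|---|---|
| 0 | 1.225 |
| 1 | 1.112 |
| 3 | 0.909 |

D = 13.3 N

At 1 km, from the table: ρ = 1.112 kg/m³.
Convert speed: v = 96.5 km/h ÷ 3.6 = 26.81 m/s.
Dynamic pressure q = ½ρv² = ½ × 1.112 × 26.81² = 399.5 Pa.
D = q·S·CD = 399.5 × 0.712 × 0.0467 = 13.3 N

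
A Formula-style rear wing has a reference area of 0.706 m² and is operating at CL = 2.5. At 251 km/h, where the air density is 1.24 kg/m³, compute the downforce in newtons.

L = 5320 N

Convert speed: v = 251 km/h ÷ 3.6 = 69.72 m/s.
Dynamic pressure q = ½ρv² = ½ × 1.24 × 69.72² = 3014 Pa.
L = q·S·CL = 3014 × 0.706 × 2.5 = 5320 N ≈ 5.32 kN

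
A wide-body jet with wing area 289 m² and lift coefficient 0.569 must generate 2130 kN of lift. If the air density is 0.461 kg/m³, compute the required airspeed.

L = ½ρv²S·CL ⇒ v = √(2L/(ρ·S·CL))
v = √(2 × 2.13×10^6 / (0.461 × 289 × 0.569)) = √56200 = 237 m/s

v = 237 m/s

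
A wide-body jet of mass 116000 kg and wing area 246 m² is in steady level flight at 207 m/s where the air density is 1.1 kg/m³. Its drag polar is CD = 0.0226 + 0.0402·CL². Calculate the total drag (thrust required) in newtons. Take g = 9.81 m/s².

D = 1.4×10^5 N

Weight W = mg = 116000 × 9.81 = 1.138×10^6 N; in level flight L = W.
q = ½ρv² = ½ × 1.1 × 207² = 23570 Pa.
CL = W/(q·S) = 1.138×10^6 / (23570 × 246) = 0.1963.
CD = 0.0226 + 0.0402 × 0.1963² = 0.02415.
D = q·S·CD = 23570 × 246 × 0.02415 = 1.4×10^5 N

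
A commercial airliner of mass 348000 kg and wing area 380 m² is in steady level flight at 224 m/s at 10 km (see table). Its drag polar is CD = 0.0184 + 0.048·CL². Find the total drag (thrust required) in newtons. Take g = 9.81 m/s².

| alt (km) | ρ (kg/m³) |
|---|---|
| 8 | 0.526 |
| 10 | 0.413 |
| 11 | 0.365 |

At 10 km, from the table: ρ = 0.413 kg/m³.
Weight W = mg = 348000 × 9.81 = 3.4139×10^6 N; in level flight L = W.
q = ½ρv² = ½ × 0.413 × 224² = 10360 Pa.
CL = W/(q·S) = 3.4139×10^6 / (10360 × 380) = 0.8671.
CD = 0.0184 + 0.048 × 0.8671² = 0.05449.
D = q·S·CD = 10360 × 380 × 0.05449 = 2.145×10^5 N

D = 2.15×10^5 N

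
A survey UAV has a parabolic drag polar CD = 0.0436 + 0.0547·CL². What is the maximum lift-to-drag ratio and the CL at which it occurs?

For CD = CD0 + K·CL², (L/D)max occurs at CL* = √(CD0/K) and equals 1/(2√(K·CD0)).
(L/D)max = 1/(2√(0.0547 × 0.0436)) = 1/(2 × 0.04884) = 10.2
CL* = √(0.0436/0.0547) = 0.893

(L/D)max = 10.2, at CL = 0.893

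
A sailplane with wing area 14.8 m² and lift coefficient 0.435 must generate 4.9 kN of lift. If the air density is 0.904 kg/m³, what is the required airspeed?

L = ½ρv²S·CL ⇒ v = √(2L/(ρ·S·CL))
v = √(2 × 4900 / (0.904 × 14.8 × 0.435)) = √1684 = 41 m/s

v = 41 m/s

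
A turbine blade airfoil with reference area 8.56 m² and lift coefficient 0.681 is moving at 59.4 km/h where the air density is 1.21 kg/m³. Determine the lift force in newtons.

L = 960 N

Convert speed: v = 59.4 km/h ÷ 3.6 = 16.5 m/s.
Dynamic pressure q = ½ρv² = ½ × 1.21 × 16.5² = 164.7 Pa.
L = q·S·CL = 164.7 × 8.56 × 0.681 = 960 N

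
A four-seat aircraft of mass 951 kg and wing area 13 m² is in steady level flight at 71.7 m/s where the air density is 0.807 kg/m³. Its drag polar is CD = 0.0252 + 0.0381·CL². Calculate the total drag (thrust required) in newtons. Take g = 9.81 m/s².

Level flight ⇒ L = W = m·g = 951 × 9.81 = 9329.3 N.
q = ½ρv² = ½ × 0.807 × 71.7² = 2074 Pa.
CL = 2W/(ρv²S) = 2×9329.3/(0.807×71.7²×13) = 0.346.
CD = 0.0252 + 0.0381 × 0.346² = 0.02976.
D = q·S·CD = 2074 × 13 × 0.02976 = 802.5 N

D = 803 N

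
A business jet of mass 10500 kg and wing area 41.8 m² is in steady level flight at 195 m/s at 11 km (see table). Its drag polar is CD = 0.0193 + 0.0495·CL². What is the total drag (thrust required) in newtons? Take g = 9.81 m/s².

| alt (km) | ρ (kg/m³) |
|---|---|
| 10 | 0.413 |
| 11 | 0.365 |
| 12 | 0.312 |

At 11 km, from the table: ρ = 0.365 kg/m³.
Level flight ⇒ L = W = m·g = 10500 × 9.81 = 1.03×10^5 N.
Dynamic pressure q = 0.5 × 0.365 × 195² = 6940 Pa.
Required CL = L/(qS) = 1.03×10^5/(6940·41.8) = 0.3551.
CD = 0.0193 + 0.0495 × 0.3551² = 0.02554.
D = q·S·CD = 6940 × 41.8 × 0.02554 = 7409 N

D = 7410 N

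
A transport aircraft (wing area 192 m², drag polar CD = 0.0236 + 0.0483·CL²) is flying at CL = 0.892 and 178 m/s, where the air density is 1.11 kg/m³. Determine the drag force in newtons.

D = 2.09×10^5 N

CD = 0.0236 + 0.0483 × 0.892² = 0.06203
D = ½ρv²S·CD = ½ × 1.11 × 178² × 192 × 0.06203 = 2.09×10^5 N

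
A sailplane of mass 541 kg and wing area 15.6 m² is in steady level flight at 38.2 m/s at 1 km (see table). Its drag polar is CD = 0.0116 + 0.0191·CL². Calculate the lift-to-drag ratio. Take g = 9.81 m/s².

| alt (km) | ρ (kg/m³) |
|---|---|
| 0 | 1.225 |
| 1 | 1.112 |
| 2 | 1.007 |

L/D = 28

At 1 km, from the table: ρ = 1.112 kg/m³.
Weight W = mg = 541 × 9.81 = 5307.2 N; in level flight L = W.
q = ½ρv² = ½ × 1.112 × 38.2² = 811.3 Pa.
Required CL = L/(qS) = 5307.2/(811.3·15.6) = 0.4193.
CD = 0.0116 + 0.0191 × 0.4193² = 0.01496.
L/D = CL/CD = 0.4193 / 0.01496 = 28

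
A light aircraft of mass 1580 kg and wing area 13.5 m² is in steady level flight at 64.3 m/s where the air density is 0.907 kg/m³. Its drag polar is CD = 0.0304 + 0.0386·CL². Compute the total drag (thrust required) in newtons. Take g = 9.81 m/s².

D = 1140 N

Weight W = mg = 1580 × 9.81 = 15500 N; in level flight L = W.
q = ½ρv² = ½ × 0.907 × 64.3² = 1875 Pa.
CL = W/(q·S) = 15500 / (1875 × 13.5) = 0.6123.
CD = 0.0304 + 0.0386 × 0.6123² = 0.04487.
D = q·S·CD = 1875 × 13.5 × 0.04487 = 1136 N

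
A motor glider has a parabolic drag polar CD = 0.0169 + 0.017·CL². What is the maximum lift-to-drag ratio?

(L/D)max = 29.5

For CD = CD0 + K·CL², (L/D)max occurs at CL* = √(CD0/K) and equals 1/(2√(K·CD0)).
(L/D)max = 1/(2√(0.017 × 0.0169)) = 1/(2 × 0.01695) = 29.5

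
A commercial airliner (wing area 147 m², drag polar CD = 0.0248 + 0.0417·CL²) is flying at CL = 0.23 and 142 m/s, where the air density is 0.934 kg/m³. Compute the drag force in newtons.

D = 37400 N

CD = 0.0248 + 0.0417 × 0.23² = 0.02701
D = ½ρv²S·CD = ½ × 0.934 × 142² × 147 × 0.02701 = 37400 N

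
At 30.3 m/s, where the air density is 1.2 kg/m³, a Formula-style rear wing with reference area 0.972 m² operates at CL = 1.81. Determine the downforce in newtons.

Dynamic pressure q = ½ρv² = ½ × 1.2 × 30.3² = 550.9 Pa.
L = q·S·CL = 550.9 × 0.972 × 1.81 = 969 N

L = 969 N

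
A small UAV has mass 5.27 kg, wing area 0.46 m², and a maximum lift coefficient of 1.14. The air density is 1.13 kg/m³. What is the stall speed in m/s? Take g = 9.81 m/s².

At stall, lift equals weight: L = W = m·g = 5.27 × 9.81 = 51.7 N.
V_stall = √(2W/(ρ·S·CL,max)) = √(2 × 51.7 / (1.13 × 0.46 × 1.14))
V_stall = √174.5 = 13.2 m/s

V_stall = 13.2 m/s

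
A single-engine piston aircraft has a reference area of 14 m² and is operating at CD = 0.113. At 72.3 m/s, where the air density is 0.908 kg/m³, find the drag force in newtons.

D = ½ρv²S·CD = ½ × 0.908 × 72.3² × 14 × 0.113 = 3750 N

D = 3750 N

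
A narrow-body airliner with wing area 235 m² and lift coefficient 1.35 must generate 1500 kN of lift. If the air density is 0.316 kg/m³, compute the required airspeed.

v = 173 m/s

L = ½ρv²S·CL ⇒ v = √(2L/(ρ·S·CL))
v = √(2 × 1.5×10^6 / (0.316 × 235 × 1.35)) = √29920 = 173 m/s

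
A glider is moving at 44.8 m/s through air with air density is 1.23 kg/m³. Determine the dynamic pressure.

q = 1230 Pa

q = ½ρv² = ½ × 1.23 × 44.8² = 1230 Pa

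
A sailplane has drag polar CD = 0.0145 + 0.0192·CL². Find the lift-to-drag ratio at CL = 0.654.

L/D = 28.8

CD = 0.0145 + 0.0192 × 0.654² = 0.02271
L/D = CL/CD = 0.654 / 0.02271 = 28.8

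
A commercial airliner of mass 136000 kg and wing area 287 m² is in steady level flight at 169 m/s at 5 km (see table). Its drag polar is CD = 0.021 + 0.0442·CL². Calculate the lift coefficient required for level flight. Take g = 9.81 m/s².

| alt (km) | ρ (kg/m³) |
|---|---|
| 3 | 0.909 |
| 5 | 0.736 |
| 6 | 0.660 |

At 5 km, from the table: ρ = 0.736 kg/m³.
In steady level flight, lift balances weight: W = mg = 136000 × 9.81 = 1.3342×10^6 N.
Dynamic pressure q = 0.5 × 0.736 × 169² = 10510 Pa.
CL = W/(q·S) = 1.3342×10^6 / (10510 × 287) = 0.4423.

CL = 0.442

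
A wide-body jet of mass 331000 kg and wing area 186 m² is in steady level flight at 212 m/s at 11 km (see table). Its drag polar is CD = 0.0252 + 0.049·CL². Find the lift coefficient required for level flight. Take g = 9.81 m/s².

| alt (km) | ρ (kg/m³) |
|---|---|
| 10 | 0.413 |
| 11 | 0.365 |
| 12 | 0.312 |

CL = 2.13

At 11 km, from the table: ρ = 0.365 kg/m³.
Weight W = mg = 331000 × 9.81 = 3.2471×10^6 N; in level flight L = W.
Dynamic pressure q = 0.5 × 0.365 × 212² = 8202 Pa.
CL = W/(q·S) = 3.2471×10^6 / (8202 × 186) = 2.128.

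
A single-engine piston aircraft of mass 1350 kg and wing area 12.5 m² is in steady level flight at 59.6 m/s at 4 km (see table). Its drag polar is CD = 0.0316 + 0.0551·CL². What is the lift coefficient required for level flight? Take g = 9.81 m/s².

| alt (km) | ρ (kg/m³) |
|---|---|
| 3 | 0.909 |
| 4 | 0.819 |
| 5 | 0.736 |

At 4 km, from the table: ρ = 0.819 kg/m³.
Weight W = mg = 1350 × 9.81 = 13244 N; in level flight L = W.
Dynamic pressure q = 0.5 × 0.819 × 59.6² = 1455 Pa.
Required CL = L/(qS) = 13244/(1455·12.5) = 0.7284.

CL = 0.728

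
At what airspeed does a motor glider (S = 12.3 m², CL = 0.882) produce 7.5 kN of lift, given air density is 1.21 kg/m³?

v = 33.8 m/s

L = ½ρv²S·CL ⇒ v = √(2L/(ρ·S·CL))
v = √(2 × 7500 / (1.21 × 12.3 × 0.882)) = √1143 = 33.8 m/s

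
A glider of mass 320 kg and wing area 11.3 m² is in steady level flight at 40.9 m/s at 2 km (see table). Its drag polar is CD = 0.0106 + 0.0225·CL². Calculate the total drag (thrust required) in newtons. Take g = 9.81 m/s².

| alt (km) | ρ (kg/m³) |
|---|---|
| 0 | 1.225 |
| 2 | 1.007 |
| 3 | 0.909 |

D = 124 N

At 2 km, from the table: ρ = 1.007 kg/m³.
Weight W = mg = 320 × 9.81 = 3139.2 N; in level flight L = W.
Dynamic pressure q = 0.5 × 1.007 × 40.9² = 842.3 Pa.
CL = 2W/(ρv²S) = 2×3139.2/(1.007×40.9²×11.3) = 0.3298.
CD = 0.0106 + 0.0225 × 0.3298² = 0.01305.
D = q·S·CD = 842.3 × 11.3 × 0.01305 = 124.2 N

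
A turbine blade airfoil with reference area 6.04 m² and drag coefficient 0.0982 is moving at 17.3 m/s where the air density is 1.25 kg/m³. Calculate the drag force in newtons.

Dynamic pressure q = ½ρv² = ½ × 1.25 × 17.3² = 187.1 Pa.
D = q·S·CD = 187.1 × 6.04 × 0.0982 = 111 N

D = 111 N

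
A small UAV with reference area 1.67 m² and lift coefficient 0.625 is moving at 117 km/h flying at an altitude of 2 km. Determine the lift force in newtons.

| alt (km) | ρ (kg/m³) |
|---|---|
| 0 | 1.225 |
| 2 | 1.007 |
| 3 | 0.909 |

L = 555 N

At 2 km, from the table: ρ = 1.007 kg/m³.
Convert speed: v = 117 km/h ÷ 3.6 = 32.5 m/s.
L = ½ρv²S·CL = ½ × 1.007 × 32.5² × 1.67 × 0.625 = 555 N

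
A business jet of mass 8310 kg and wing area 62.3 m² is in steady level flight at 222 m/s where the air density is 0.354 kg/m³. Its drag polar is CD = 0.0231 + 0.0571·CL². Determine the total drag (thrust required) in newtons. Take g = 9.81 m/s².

D = 13300 N

Weight W = mg = 8310 × 9.81 = 81521 N; in level flight L = W.
q = ½ρv² = ½ × 0.354 × 222² = 8723 Pa.
CL = 2W/(ρv²S) = 2×81521/(0.354×222²×62.3) = 0.15.
CD = 0.0231 + 0.0571 × 0.15² = 0.02438.
D = q·S·CD = 8723 × 62.3 × 0.02438 = 13250 N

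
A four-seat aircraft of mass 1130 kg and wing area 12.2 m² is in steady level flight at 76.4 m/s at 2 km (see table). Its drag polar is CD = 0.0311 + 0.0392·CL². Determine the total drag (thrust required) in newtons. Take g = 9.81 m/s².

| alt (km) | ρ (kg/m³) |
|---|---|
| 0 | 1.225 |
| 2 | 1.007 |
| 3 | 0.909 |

At 2 km, from the table: ρ = 1.007 kg/m³.
Level flight ⇒ L = W = m·g = 1130 × 9.81 = 11085 N.
Dynamic pressure q = 0.5 × 1.007 × 76.4² = 2939 Pa.
CL = 2W/(ρv²S) = 2×11085/(1.007×76.4²×12.2) = 0.3092.
CD = 0.0311 + 0.0392 × 0.3092² = 0.03485.
D = q·S·CD = 2939 × 12.2 × 0.03485 = 1249 N

D = 1250 N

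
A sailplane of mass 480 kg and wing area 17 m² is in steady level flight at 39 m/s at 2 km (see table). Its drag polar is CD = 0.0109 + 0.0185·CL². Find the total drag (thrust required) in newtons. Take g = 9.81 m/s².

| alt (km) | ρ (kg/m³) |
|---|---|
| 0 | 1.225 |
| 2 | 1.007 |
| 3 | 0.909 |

D = 173 N

At 2 km, from the table: ρ = 1.007 kg/m³.
In steady level flight, lift balances weight: W = mg = 480 × 9.81 = 4708.8 N.
Dynamic pressure q = 0.5 × 1.007 × 39² = 765.8 Pa.
Required CL = L/(qS) = 4708.8/(765.8·17) = 0.3617.
CD = 0.0109 + 0.0185 × 0.3617² = 0.01332.
D = q·S·CD = 765.8 × 17 × 0.01332 = 173.4 N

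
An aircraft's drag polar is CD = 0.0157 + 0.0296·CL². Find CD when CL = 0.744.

CD = 0.0321

CD = 0.0157 + 0.0296 × 0.744² = 0.0157 + 0.01638 = 0.0321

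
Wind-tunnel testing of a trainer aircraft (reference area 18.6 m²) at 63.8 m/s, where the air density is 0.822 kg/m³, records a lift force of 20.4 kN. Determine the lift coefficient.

From L = ½ρv²S·CL, rearranging gives CL = 2L/(ρv²S).
CL = 2 × 20400 / (0.822 × 63.8² × 18.6) = 0.656

CL = 0.656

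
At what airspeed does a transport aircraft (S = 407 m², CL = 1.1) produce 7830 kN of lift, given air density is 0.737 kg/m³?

L = ½ρv²S·CL ⇒ v = √(2L/(ρ·S·CL))
v = √(2 × 7.83×10^6 / (0.737 × 407 × 1.1)) = √47460 = 218 m/s

v = 218 m/s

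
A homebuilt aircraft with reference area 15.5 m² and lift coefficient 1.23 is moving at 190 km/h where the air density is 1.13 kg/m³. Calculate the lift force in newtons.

L = 30000 N

Convert speed: v = 190 km/h ÷ 3.6 = 52.78 m/s.
L = ½ρv²S·CL = ½ × 1.13 × 52.78² × 15.5 × 1.23 = 30000 N ≈ 30 kN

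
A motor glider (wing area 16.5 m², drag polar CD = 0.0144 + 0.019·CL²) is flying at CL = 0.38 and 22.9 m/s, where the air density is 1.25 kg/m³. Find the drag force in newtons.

CD = 0.0144 + 0.019 × 0.38² = 0.01714
D = ½ρv²S·CD = ½ × 1.25 × 22.9² × 16.5 × 0.01714 = 92.7 N

D = 92.7 N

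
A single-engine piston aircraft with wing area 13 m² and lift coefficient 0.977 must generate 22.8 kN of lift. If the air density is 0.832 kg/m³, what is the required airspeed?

L = ½ρv²S·CL ⇒ v = √(2L/(ρ·S·CL))
v = √(2 × 22800 / (0.832 × 13 × 0.977)) = √4315 = 65.7 m/s

v = 65.7 m/s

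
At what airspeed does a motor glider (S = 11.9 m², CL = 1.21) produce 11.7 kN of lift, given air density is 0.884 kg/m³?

L = ½ρv²S·CL ⇒ v = √(2L/(ρ·S·CL))
v = √(2 × 11700 / (0.884 × 11.9 × 1.21)) = √1838 = 42.9 m/s

v = 42.9 m/s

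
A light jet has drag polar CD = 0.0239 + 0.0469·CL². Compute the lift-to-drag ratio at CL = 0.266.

CD = 0.0239 + 0.0469 × 0.266² = 0.02722
L/D = CL/CD = 0.266 / 0.02722 = 9.77

L/D = 9.77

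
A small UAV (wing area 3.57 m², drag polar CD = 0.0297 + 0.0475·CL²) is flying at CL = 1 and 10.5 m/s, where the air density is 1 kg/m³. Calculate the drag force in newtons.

CD = 0.0297 + 0.0475 × 1² = 0.0772
D = ½ρv²S·CD = ½ × 1 × 10.5² × 3.57 × 0.0772 = 15.2 N

D = 15.2 N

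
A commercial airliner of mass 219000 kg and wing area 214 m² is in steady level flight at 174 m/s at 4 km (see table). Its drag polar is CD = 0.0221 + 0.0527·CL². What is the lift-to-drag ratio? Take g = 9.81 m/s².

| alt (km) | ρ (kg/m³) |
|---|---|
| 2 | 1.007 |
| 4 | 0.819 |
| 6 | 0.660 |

L/D = 14.3

At 4 km, from the table: ρ = 0.819 kg/m³.
Level flight ⇒ L = W = m·g = 219000 × 9.81 = 2.1484×10^6 N.
Dynamic pressure q = 0.5 × 0.819 × 174² = 12400 Pa.
Required CL = L/(qS) = 2.1484×10^6/(12400·214) = 0.8097.
CD = 0.0221 + 0.0527 × 0.8097² = 0.05665.
L/D = CL/CD = 0.8097 / 0.05665 = 14.3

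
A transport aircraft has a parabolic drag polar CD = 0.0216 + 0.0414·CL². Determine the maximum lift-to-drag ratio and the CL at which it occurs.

(L/D)max = 16.7, at CL = 0.722

For CD = CD0 + K·CL², (L/D)max occurs at CL* = √(CD0/K) and equals 1/(2√(K·CD0)).
(L/D)max = 1/(2√(0.0414 × 0.0216)) = 1/(2 × 0.0299) = 16.7
CL* = √(0.0216/0.0414) = 0.722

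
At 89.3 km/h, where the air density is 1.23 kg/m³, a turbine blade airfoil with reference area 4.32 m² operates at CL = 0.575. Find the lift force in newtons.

L = 940 N

Convert speed: v = 89.3 km/h ÷ 3.6 = 24.81 m/s.
Dynamic pressure q = ½ρv² = ½ × 1.23 × 24.81² = 378.4 Pa.
L = q·S·CL = 378.4 × 4.32 × 0.575 = 940 N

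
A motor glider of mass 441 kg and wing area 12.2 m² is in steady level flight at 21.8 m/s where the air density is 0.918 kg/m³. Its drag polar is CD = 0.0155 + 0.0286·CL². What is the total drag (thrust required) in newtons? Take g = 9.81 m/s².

Weight W = mg = 441 × 9.81 = 4326.2 N; in level flight L = W.
q = ½ρv² = ½ × 0.918 × 21.8² = 218.1 Pa.
CL = 2W/(ρv²S) = 2×4326.2/(0.918×21.8²×12.2) = 1.626.
CD = 0.0155 + 0.0286 × 1.626² = 0.09108.
D = q·S·CD = 218.1 × 12.2 × 0.09108 = 242.4 N

D = 242 N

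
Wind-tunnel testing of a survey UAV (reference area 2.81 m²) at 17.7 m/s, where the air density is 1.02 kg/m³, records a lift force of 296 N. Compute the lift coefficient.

From L = ½ρv²S·CL, rearranging gives CL = 2L/(ρv²S).
CL = 2 × 296 / (1.02 × 17.7² × 2.81) = 0.659

CL = 0.659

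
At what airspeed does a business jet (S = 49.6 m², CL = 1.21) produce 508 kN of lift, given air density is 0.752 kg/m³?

L = ½ρv²S·CL ⇒ v = √(2L/(ρ·S·CL))
v = √(2 × 5.08×10^5 / (0.752 × 49.6 × 1.21)) = √22510 = 150 m/s

v = 150 m/s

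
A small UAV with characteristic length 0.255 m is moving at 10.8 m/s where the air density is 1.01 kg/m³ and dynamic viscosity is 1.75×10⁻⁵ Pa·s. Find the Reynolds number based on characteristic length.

Re = 1.59×10^5

Re = ρ·v·c/μ = 1.01 × 10.8 × 0.255 / (1.75×10⁻⁵) = 1.59×10^5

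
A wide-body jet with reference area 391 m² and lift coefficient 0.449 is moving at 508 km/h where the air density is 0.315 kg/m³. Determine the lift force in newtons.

L = 5.51×10^5 N

Convert speed: v = 508 km/h ÷ 3.6 = 141.1 m/s.
Dynamic pressure q = ½ρv² = ½ × 0.315 × 141.1² = 3136 Pa.
L = q·S·CL = 3136 × 391 × 0.449 = 5.51×10^5 N ≈ 551 kN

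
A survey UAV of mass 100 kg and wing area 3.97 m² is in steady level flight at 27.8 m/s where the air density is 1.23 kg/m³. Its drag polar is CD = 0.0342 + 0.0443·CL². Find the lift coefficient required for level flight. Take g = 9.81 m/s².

In steady level flight, lift balances weight: W = mg = 100 × 9.81 = 981 N.
Dynamic pressure q = 0.5 × 1.23 × 27.8² = 475.3 Pa.
CL = W/(q·S) = 981 / (475.3 × 3.97) = 0.5199.

CL = 0.52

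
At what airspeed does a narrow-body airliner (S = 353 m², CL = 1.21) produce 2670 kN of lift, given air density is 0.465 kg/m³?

L = ½ρv²S·CL ⇒ v = √(2L/(ρ·S·CL))
v = √(2 × 2.67×10^6 / (0.465 × 353 × 1.21)) = √26890 = 164 m/s

v = 164 m/s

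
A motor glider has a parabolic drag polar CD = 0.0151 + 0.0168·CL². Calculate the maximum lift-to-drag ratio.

(L/D)max = 31.4

For CD = CD0 + K·CL², (L/D)max occurs at CL* = √(CD0/K) and equals 1/(2√(K·CD0)).
(L/D)max = 1/(2√(0.0168 × 0.0151)) = 1/(2 × 0.01593) = 31.4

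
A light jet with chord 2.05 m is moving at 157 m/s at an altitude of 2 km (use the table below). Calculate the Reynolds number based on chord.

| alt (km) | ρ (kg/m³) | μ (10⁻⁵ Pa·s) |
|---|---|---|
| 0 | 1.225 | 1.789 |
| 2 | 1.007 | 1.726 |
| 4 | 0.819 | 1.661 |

At 2 km, from the table: ρ = 1.007 kg/m³, μ = 1.726×10⁻⁵ Pa·s.
Re = ρ·v·c/μ = 1.007 × 157 × 2.05 / (1.726×10⁻⁵) = 1.88×10^7

Re = 1.88×10^7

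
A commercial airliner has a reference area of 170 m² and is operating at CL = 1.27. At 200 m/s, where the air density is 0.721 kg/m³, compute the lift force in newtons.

L = ½ρv²S·CL = ½ × 0.721 × 200² × 170 × 1.27 = 3.11×10^6 N ≈ 3110 kN

L = 3.11×10^6 N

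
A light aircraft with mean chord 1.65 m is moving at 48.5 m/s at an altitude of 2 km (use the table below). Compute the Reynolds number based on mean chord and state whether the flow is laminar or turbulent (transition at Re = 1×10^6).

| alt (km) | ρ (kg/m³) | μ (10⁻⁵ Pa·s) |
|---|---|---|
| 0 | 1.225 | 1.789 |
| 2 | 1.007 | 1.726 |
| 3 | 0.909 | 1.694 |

Re = 4.67×10^6 (turbulent)

At 2 km, from the table: ρ = 1.007 kg/m³, μ = 1.726×10⁻⁵ Pa·s.
Re = ρ·v·c/μ = 1.007 × 48.5 × 1.65 / (1.726×10⁻⁵) = 4.67×10^6
Since 4.67×10^6 > 1×10^6, the flow is turbulent.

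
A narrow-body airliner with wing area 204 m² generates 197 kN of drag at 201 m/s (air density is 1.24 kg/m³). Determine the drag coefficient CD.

CD = 0.0386

From D = ½ρv²S·CD, rearranging gives CD = 2D/(ρv²S).
CD = 2 × 1.97×10^5 / (1.24 × 201² × 204) = 0.0386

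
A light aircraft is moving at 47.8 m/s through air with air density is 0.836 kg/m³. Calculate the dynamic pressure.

q = 955 Pa

q = ½ρv² = ½ × 0.836 × 47.8² = 955 Pa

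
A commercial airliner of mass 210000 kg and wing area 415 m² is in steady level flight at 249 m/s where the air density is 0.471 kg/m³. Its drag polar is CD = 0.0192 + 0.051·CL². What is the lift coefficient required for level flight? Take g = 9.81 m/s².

Level flight ⇒ L = W = m·g = 210000 × 9.81 = 2.0601×10^6 N.
Dynamic pressure q = 0.5 × 0.471 × 249² = 14600 Pa.
CL = W/(q·S) = 2.0601×10^6 / (14600 × 415) = 0.34.

CL = 0.34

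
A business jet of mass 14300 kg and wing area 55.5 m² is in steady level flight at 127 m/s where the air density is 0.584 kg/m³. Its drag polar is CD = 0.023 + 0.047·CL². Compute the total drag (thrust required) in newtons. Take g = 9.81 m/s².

D = 9550 N

Weight W = mg = 14300 × 9.81 = 1.4028×10^5 N; in level flight L = W.
q = ½ρv² = ½ × 0.584 × 127² = 4710 Pa.
CL = 2W/(ρv²S) = 2×1.4028×10^5/(0.584×127²×55.5) = 0.5367.
CD = 0.023 + 0.047 × 0.5367² = 0.03654.
D = q·S·CD = 4710 × 55.5 × 0.03654 = 9550 N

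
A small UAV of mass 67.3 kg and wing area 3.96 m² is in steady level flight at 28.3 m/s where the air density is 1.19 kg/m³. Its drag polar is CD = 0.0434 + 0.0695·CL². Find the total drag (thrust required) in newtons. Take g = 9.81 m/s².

D = 98 N

Weight W = mg = 67.3 × 9.81 = 660.21 N; in level flight L = W.
q = ½ρv² = ½ × 1.19 × 28.3² = 476.5 Pa.
CL = W/(q·S) = 660.21 / (476.5 × 3.96) = 0.3499.
CD = 0.0434 + 0.0695 × 0.3499² = 0.05191.
D = q·S·CD = 476.5 × 3.96 × 0.05191 = 97.95 N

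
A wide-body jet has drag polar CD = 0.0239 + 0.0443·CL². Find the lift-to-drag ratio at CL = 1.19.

CD = 0.0239 + 0.0443 × 1.19² = 0.08663
L/D = CL/CD = 1.19 / 0.08663 = 13.7

L/D = 13.7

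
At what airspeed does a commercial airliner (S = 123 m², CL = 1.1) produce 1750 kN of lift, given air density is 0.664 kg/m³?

L = ½ρv²S·CL ⇒ v = √(2L/(ρ·S·CL))
v = √(2 × 1.75×10^6 / (0.664 × 123 × 1.1)) = √38960 = 197 m/s

v = 197 m/s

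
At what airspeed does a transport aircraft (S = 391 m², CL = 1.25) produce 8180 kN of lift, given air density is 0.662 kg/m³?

L = ½ρv²S·CL ⇒ v = √(2L/(ρ·S·CL))
v = √(2 × 8.18×10^6 / (0.662 × 391 × 1.25)) = √50560 = 225 m/s

v = 225 m/s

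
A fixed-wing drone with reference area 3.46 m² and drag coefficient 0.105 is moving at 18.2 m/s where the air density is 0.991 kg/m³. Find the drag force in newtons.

D = 59.6 N

Dynamic pressure q = ½ρv² = ½ × 0.991 × 18.2² = 164.1 Pa.
D = q·S·CD = 164.1 × 3.46 × 0.105 = 59.6 N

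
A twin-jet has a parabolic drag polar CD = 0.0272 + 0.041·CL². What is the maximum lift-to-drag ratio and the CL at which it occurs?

(L/D)max = 15, at CL = 0.815

For CD = CD0 + K·CL², (L/D)max occurs at CL* = √(CD0/K) and equals 1/(2√(K·CD0)).
(L/D)max = 1/(2√(0.041 × 0.0272)) = 1/(2 × 0.03339) = 15
CL* = √(0.0272/0.041) = 0.815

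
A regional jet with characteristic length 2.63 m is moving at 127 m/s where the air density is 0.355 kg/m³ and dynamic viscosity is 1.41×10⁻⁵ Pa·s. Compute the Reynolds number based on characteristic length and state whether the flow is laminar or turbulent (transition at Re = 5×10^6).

Re = 8.41×10^6 (turbulent)

Re = ρ·v·c/μ = 0.355 × 127 × 2.63 / (1.41×10⁻⁵) = 8.41×10^6
Since 8.41×10^6 > 5×10^6, the flow is turbulent.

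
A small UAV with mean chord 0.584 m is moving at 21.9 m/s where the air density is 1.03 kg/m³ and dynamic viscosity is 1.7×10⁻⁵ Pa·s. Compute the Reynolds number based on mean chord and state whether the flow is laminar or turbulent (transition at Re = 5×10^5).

Re = 7.75×10^5 (turbulent)

Re = ρ·v·c/μ = 1.03 × 21.9 × 0.584 / (1.7×10⁻⁵) = 7.75×10^5
Since 7.75×10^5 > 5×10^5, the flow is turbulent.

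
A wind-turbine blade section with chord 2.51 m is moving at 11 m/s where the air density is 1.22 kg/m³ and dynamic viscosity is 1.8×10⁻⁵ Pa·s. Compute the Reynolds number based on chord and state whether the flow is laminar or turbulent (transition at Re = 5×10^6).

Re = 1.87×10^6 (laminar)

Re = ρ·v·c/μ = 1.22 × 11 × 2.51 / (1.8×10⁻⁵) = 1.87×10^6
Since 1.87×10^6 < 5×10^6, the flow is laminar.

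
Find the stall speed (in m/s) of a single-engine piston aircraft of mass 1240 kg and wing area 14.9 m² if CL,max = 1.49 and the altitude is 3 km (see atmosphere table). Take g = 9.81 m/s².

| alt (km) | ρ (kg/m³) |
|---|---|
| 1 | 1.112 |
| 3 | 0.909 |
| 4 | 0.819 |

V_stall = 34.7 m/s

At 3 km, from the table: ρ = 0.909 kg/m³.
Stall occurs when L = W at CL,max. W = mg = 1240 × 9.81 = 12160 N.
From L = ½ρV²S·CL,max = W: V_stall = √(2W/(ρSCL,max)) = √(2·12160/(0.909·14.9·1.49))
V_stall = √1206 = 34.7 m/s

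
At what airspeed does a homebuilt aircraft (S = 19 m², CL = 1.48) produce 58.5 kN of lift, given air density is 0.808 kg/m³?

v = 71.8 m/s

L = ½ρv²S·CL ⇒ v = √(2L/(ρ·S·CL))
v = √(2 × 58500 / (0.808 × 19 × 1.48)) = √5149 = 71.8 m/s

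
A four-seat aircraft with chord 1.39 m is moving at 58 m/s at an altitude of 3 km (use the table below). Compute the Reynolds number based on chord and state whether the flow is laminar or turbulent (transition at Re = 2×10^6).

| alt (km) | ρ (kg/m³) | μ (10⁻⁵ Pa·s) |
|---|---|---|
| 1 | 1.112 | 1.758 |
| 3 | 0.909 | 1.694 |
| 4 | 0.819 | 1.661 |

Re = 4.33×10^6 (turbulent)

At 3 km, from the table: ρ = 0.909 kg/m³, μ = 1.694×10⁻⁵ Pa·s.
Re = ρ·v·c/μ = 0.909 × 58 × 1.39 / (1.694×10⁻⁵) = 4.33×10^6
Since 4.33×10^6 > 2×10^6, the flow is turbulent.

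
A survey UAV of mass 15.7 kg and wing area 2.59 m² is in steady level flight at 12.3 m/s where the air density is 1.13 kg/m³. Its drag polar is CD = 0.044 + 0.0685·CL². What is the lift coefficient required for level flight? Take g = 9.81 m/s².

CL = 0.696

Weight W = mg = 15.7 × 9.81 = 154.02 N; in level flight L = W.
q = ½ρv² = ½ × 1.13 × 12.3² = 85.48 Pa.
CL = 2W/(ρv²S) = 2×154.02/(1.13×12.3²×2.59) = 0.6957.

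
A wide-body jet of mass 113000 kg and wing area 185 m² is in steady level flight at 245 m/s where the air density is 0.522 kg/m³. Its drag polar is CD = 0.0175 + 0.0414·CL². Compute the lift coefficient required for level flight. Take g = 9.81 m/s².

CL = 0.382

Level flight ⇒ L = W = m·g = 113000 × 9.81 = 1.1085×10^6 N.
q = ½ρv² = ½ × 0.522 × 245² = 15670 Pa.
CL = 2W/(ρv²S) = 2×1.1085×10^6/(0.522×245²×185) = 0.3825.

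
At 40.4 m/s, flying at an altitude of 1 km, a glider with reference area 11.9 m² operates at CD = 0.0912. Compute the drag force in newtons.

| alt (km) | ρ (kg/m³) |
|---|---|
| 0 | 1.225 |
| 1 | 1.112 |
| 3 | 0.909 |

D = 985 N

At 1 km, from the table: ρ = 1.112 kg/m³.
D = ½ρv²S·CD = ½ × 1.112 × 40.4² × 11.9 × 0.0912 = 985 N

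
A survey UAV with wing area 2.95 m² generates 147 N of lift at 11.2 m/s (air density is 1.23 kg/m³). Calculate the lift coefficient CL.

From L = ½ρv²S·CL, rearranging gives CL = 2L/(ρv²S).
CL = 2 × 147 / (1.23 × 11.2² × 2.95) = 0.646

CL = 0.646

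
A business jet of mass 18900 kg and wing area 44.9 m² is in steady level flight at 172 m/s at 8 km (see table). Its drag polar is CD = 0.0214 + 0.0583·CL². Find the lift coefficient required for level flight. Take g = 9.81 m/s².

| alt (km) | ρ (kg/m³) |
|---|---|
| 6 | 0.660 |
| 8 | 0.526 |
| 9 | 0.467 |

CL = 0.531

At 8 km, from the table: ρ = 0.526 kg/m³.
Weight W = mg = 18900 × 9.81 = 1.8541×10^5 N; in level flight L = W.
Dynamic pressure q = 0.5 × 0.526 × 172² = 7781 Pa.
Required CL = L/(qS) = 1.8541×10^5/(7781·44.9) = 0.5307.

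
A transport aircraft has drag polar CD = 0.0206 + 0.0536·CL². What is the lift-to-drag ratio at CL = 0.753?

L/D = 14.8

CD = 0.0206 + 0.0536 × 0.753² = 0.05099
L/D = CL/CD = 0.753 / 0.05099 = 14.8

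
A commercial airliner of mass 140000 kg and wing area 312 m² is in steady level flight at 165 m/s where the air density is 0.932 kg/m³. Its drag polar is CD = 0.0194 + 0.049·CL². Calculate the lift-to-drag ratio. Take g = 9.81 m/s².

In steady level flight, lift balances weight: W = mg = 140000 × 9.81 = 1.3734×10^6 N.
Dynamic pressure q = 0.5 × 0.932 × 165² = 12690 Pa.
CL = 2W/(ρv²S) = 2×1.3734×10^6/(0.932×165²×312) = 0.347.
CD = 0.0194 + 0.049 × 0.347² = 0.0253.
L/D = CL/CD = 0.347 / 0.0253 = 13.7

L/D = 13.7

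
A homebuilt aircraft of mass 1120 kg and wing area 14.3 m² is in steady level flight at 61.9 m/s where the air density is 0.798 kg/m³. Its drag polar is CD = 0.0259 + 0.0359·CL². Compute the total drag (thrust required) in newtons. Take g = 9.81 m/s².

In steady level flight, lift balances weight: W = mg = 1120 × 9.81 = 10987 N.
Dynamic pressure q = 0.5 × 0.798 × 61.9² = 1529 Pa.
CL = 2W/(ρv²S) = 2×10987/(0.798×61.9²×14.3) = 0.5026.
CD = 0.0259 + 0.0359 × 0.5026² = 0.03497.
D = q·S·CD = 1529 × 14.3 × 0.03497 = 764.5 N

D = 764 N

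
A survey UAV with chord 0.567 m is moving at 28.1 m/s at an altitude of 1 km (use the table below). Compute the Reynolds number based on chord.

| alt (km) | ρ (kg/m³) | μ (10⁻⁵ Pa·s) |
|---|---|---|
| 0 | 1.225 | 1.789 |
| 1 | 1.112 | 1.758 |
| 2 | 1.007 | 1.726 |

Re = 1.01×10^6

At 1 km, from the table: ρ = 1.112 kg/m³, μ = 1.758×10⁻⁵ Pa·s.
Re = ρ·v·c/μ = 1.112 × 28.1 × 0.567 / (1.758×10⁻⁵) = 1.01×10^6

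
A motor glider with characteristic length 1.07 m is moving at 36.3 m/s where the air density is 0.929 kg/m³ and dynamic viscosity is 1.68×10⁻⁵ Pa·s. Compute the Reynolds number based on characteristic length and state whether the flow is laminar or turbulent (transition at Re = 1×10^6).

Re = ρ·v·c/μ = 0.929 × 36.3 × 1.07 / (1.68×10⁻⁵) = 2.15×10^6
Since 2.15×10^6 > 1×10^6, the flow is turbulent.

Re = 2.15×10^6 (turbulent)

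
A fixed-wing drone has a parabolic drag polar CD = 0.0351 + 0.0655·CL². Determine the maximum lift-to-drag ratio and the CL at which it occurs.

(L/D)max = 10.4, at CL = 0.732

For CD = CD0 + K·CL², (L/D)max occurs at CL* = √(CD0/K) and equals 1/(2√(K·CD0)).
(L/D)max = 1/(2√(0.0655 × 0.0351)) = 1/(2 × 0.04795) = 10.4
CL* = √(0.0351/0.0655) = 0.732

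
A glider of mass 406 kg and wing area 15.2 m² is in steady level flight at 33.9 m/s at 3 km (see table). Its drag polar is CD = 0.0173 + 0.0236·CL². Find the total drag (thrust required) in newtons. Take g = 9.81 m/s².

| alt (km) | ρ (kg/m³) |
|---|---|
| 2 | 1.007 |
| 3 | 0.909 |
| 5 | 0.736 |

At 3 km, from the table: ρ = 0.909 kg/m³.
Level flight ⇒ L = W = m·g = 406 × 9.81 = 3982.9 N.
Dynamic pressure q = 0.5 × 0.909 × 33.9² = 522.3 Pa.
CL = 2W/(ρv²S) = 2×3982.9/(0.909×33.9²×15.2) = 0.5017.
CD = 0.0173 + 0.0236 × 0.5017² = 0.02324.
D = q·S·CD = 522.3 × 15.2 × 0.02324 = 184.5 N

D = 185 N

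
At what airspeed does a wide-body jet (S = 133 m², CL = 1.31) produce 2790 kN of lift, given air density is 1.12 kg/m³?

L = ½ρv²S·CL ⇒ v = √(2L/(ρ·S·CL))
v = √(2 × 2.79×10^6 / (1.12 × 133 × 1.31)) = √28600 = 169 m/s

v = 169 m/s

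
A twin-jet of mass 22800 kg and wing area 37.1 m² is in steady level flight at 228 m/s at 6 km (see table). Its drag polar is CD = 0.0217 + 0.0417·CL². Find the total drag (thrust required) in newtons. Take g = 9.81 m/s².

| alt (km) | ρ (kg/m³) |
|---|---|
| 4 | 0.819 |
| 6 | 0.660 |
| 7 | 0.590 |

D = 17100 N

At 6 km, from the table: ρ = 0.660 kg/m³.
Weight W = mg = 22800 × 9.81 = 2.2367×10^5 N; in level flight L = W.
Dynamic pressure q = 0.5 × 0.66 × 228² = 17150 Pa.
Required CL = L/(qS) = 2.2367×10^5/(17150·37.1) = 0.3514.
CD = 0.0217 + 0.0417 × 0.3514² = 0.02685.
D = q·S·CD = 17150 × 37.1 × 0.02685 = 17090 N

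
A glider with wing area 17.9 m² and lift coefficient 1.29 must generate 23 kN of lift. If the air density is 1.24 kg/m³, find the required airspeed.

v = 40.1 m/s

L = ½ρv²S·CL ⇒ v = √(2L/(ρ·S·CL))
v = √(2 × 23000 / (1.24 × 17.9 × 1.29)) = √1607 = 40.1 m/s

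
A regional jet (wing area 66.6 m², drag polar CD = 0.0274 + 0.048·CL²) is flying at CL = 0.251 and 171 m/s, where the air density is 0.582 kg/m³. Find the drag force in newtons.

D = 17200 N

CD = 0.0274 + 0.048 × 0.251² = 0.03042
D = ½ρv²S·CD = ½ × 0.582 × 171² × 66.6 × 0.03042 = 17200 N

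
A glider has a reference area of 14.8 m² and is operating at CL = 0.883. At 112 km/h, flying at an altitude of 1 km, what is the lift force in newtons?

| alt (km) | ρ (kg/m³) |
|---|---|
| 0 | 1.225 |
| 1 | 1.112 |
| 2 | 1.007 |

L = 7030 N

At 1 km, from the table: ρ = 1.112 kg/m³.
Convert speed: v = 112 km/h ÷ 3.6 = 31.11 m/s.
Dynamic pressure q = ½ρv² = ½ × 1.112 × 31.11² = 538.2 Pa.
L = q·S·CL = 538.2 × 14.8 × 0.883 = 7030 N ≈ 7.03 kN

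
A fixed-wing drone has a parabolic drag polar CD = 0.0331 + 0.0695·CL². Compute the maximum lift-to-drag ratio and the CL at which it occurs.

For CD = CD0 + K·CL², (L/D)max occurs at CL* = √(CD0/K) and equals 1/(2√(K·CD0)).
(L/D)max = 1/(2√(0.0695 × 0.0331)) = 1/(2 × 0.04796) = 10.4
CL* = √(0.0331/0.0695) = 0.69

(L/D)max = 10.4, at CL = 0.69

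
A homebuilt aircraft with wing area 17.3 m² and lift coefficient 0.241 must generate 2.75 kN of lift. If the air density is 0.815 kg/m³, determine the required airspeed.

v = 40.2 m/s

L = ½ρv²S·CL ⇒ v = √(2L/(ρ·S·CL))
v = √(2 × 2750 / (0.815 × 17.3 × 0.241)) = √1619 = 40.2 m/s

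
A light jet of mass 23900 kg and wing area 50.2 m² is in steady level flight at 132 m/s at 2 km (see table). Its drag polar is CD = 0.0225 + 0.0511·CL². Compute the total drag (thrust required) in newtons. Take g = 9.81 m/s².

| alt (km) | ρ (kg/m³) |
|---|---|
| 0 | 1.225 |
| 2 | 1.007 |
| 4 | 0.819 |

D = 16300 N

At 2 km, from the table: ρ = 1.007 kg/m³.
Weight W = mg = 23900 × 9.81 = 2.3446×10^5 N; in level flight L = W.
Dynamic pressure q = 0.5 × 1.007 × 132² = 8773 Pa.
Required CL = L/(qS) = 2.3446×10^5/(8773·50.2) = 0.5324.
CD = 0.0225 + 0.0511 × 0.5324² = 0.03698.
D = q·S·CD = 8773 × 50.2 × 0.03698 = 16290 N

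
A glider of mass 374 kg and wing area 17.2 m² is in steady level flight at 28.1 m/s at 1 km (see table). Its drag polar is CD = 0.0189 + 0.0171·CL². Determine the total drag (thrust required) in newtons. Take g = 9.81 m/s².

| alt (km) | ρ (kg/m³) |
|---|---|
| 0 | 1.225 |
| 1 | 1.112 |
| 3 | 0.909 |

D = 173 N

At 1 km, from the table: ρ = 1.112 kg/m³.
Weight W = mg = 374 × 9.81 = 3668.9 N; in level flight L = W.
Dynamic pressure q = 0.5 × 1.112 × 28.1² = 439 Pa.
CL = 2W/(ρv²S) = 2×3668.9/(1.112×28.1²×17.2) = 0.4859.
CD = 0.0189 + 0.0171 × 0.4859² = 0.02294.
D = q·S·CD = 439 × 17.2 × 0.02294 = 173.2 N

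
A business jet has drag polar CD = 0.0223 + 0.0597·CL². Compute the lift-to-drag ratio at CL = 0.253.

L/D = 9.69

CD = 0.0223 + 0.0597 × 0.253² = 0.02612
L/D = CL/CD = 0.253 / 0.02612 = 9.69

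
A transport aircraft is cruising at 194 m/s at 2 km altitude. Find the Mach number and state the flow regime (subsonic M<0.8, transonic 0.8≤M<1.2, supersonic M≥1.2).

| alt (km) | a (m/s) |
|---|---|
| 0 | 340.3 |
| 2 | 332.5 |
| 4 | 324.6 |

At 2 km, from the table: a = 332.5 m/s.
M = v/a = 194 / 332.5 = 0.583
M = 0.583 → subsonic.

M = 0.583 (subsonic)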